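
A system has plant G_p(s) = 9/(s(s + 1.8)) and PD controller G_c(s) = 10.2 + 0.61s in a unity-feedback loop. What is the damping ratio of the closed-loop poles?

ζ = 0.38

Forward path: (10.2 + 0.61s)·9/(s(s+1.8)). The closed-loop characteristic equation is s² + (1.8 + 9·0.61)s + 9·10.2 = 0.
That is s² + 7.29s + 91.8 = 0, so ω_n = 9.581 rad/s and ζ = 7.29/(2·9.581) = 0.3804.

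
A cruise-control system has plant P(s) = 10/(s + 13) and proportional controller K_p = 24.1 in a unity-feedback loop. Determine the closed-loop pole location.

s = -254

Closed-loop transfer function: T(s) = K_p·P(s)/(1 + K_p·P(s)) = 241/(s + 13 + 241) = 241/(s + 254).
The closed-loop pole is at s = −254.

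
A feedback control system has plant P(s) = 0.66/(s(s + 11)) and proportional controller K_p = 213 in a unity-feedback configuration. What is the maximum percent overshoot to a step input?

From 1 + K_pP(s) = 0: s² + 11s + 140.6 = 0 ⇒ ω_n = 11.86, ζ = 0.4639.
%OS = 100·exp(−πζ/√(1−ζ²)) = 100·exp(−π·0.4639/√0.7848) = 19.3%.

19.3%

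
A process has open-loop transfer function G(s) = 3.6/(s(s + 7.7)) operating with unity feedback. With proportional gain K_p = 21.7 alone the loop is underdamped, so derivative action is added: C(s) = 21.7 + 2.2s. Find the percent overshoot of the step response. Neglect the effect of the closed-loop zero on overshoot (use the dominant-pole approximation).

Forward path: (21.7 + 2.2s)·3.6/(s(s+7.7)). The closed-loop characteristic equation is s² + (7.7 + 3.6·2.2)s + 3.6·21.7 = 0.
That is s² + 15.62s + 78.12 = 0, so ω_n = 8.839 rad/s and ζ = 15.62/(2·8.839) = 0.8836.
%OS = 100·exp(−πζ/√(1−ζ²)) = 0.266%.

0.266%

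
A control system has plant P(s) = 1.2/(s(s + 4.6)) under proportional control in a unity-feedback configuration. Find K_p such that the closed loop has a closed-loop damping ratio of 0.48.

Closed-loop characteristic equation: s² + 4.6s + K_p·1.2 = 0.
So ω_n = √(1.2K_p) and 2ζω_n = 4.6, giving ζ = 4.6/(2√(1.2K_p)).
Setting ζ = 0.48: √(1.2K_p) = 4.6/(2·0.48) = 4.792, so K_p = 22.96/1.2 = 19.1.

K_p = 19.1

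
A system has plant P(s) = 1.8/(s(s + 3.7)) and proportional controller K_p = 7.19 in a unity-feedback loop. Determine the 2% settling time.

T_s ≈ 2.16 s

The closed-loop denominator s² + 3.7s + 12.94 gives ω_n = √12.94 = 3.597 and ζ = 3.7/(2ω_n) = 0.5142.
2% settling time T_s ≈ 4/(ζω_n) = 4/1.85 = 2.16 s.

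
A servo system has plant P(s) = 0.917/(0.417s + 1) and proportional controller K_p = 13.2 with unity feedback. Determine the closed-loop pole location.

s = -31.43

Closed loop: T(s) = K_p·P/(1+K_p·P) = 12.1/(0.417s + 1 + 12.1), with pole at s = −(1 + 12.1)/0.417 = −31.43.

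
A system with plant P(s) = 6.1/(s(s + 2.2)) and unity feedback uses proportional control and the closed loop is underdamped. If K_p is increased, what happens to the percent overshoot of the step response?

increase

ζ = 2.2/(2√(6.1K_p)) decreases as K_p grows; lower damping means more overshoot.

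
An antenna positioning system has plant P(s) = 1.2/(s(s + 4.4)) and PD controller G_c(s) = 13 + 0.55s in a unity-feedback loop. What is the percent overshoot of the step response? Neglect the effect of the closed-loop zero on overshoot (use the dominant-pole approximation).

7.28%

Forward path: (13 + 0.55s)·1.2/(s(s+4.4)). The closed-loop characteristic equation is s² + (4.4 + 1.2·0.55)s + 1.2·13 = 0.
That is s² + 5.06s + 15.6 = 0, so ω_n = 3.95 rad/s and ζ = 5.06/(2·3.95) = 0.6406.
%OS = 100·exp(−πζ/√(1−ζ²)) = 7.28%.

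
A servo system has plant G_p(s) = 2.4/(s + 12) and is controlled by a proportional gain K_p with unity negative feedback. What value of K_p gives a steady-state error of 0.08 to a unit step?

K_p = 57.5

For a type-0 loop with proportional control, e_ss = 1/(1 + K_p·G_p(0)).
G_p(0) = 0.2. Require 1/(1 + K_p·0.2) = 0.08, so 1 + 0.2·K_p = 12.5.
K_p = (12.5 − 1)/0.2 = 57.5.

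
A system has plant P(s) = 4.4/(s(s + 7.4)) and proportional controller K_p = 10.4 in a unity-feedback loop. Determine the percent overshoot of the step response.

Closed-loop characteristic equation: s² + 7.4s + 45.76 = 0, so ω_n = 6.765 rad/s and ζ = 7.4/(2·6.765) = 0.547.
%OS = 100·exp(−πζ/√(1−ζ²)) = 100·exp(−π·0.547/√0.7008) = 12.8%.

12.8%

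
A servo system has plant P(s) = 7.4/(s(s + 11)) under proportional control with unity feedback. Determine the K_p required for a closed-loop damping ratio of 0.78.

Closed-loop characteristic equation: s² + 11s + K_p·7.4 = 0.
So ω_n = √(7.4K_p) and 2ζω_n = 11, giving ζ = 11/(2√(7.4K_p)).
Setting ζ = 0.78: √(7.4K_p) = 11/(2·0.78) = 7.051, so K_p = 49.72/7.4 = 6.72.

K_p = 6.72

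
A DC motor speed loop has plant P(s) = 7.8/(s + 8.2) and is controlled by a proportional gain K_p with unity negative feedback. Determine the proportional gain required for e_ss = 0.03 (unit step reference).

K_p = 34

Steady-state error for a unit step on this type-0 loop is 1/(1 + K_p·P(0)).
P(0) = 0.9512. Require 1/(1 + K_p·0.9512) = 0.03, so 1 + 0.9512·K_p = 33.33.
K_p = (33.33 − 1)/0.9512 = 34.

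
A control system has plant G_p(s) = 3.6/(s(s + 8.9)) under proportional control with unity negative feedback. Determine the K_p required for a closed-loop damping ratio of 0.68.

Closed-loop characteristic equation: s² + 8.9s + K_p·3.6 = 0.
So ω_n = √(3.6K_p) and 2ζω_n = 8.9, giving ζ = 8.9/(2√(3.6K_p)).
Setting ζ = 0.68: √(3.6K_p) = 8.9/(2·0.68) = 6.544, so K_p = 42.83/3.6 = 11.9.

K_p = 11.9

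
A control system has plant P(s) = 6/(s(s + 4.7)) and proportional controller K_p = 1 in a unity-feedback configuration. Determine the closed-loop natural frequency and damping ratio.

ω_n = 2.45 rad/s, ζ = 0.959

The closed-loop denominator is s(s+4.7) + 1·6 = s² + 4.7s + 6.
Matching s² + 2ζω_n s + ω_n²: ω_n = √6 = 2.449 rad/s and 2ζω_n = 4.7, so ζ = 4.7/(2·2.449) = 0.959.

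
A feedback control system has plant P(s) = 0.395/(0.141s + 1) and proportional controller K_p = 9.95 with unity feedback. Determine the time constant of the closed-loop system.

Closed loop: T(s) = K_p·P/(1+K_p·P) = 3.93/(0.141s + 1 + 3.93), with pole at s = −(1 + 3.93)/0.141 = −34.97.
Closed-loop time constant τ = 1/34.97 = 0.0286 s.

τ = 0.0286 s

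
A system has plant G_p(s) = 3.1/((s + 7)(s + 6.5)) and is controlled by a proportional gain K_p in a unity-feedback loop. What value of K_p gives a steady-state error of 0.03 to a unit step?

Steady-state error for a unit step on this type-0 loop is 1/(1 + K_p·G_p(0)).
G_p(0) = 0.06813. Require 1/(1 + K_p·0.06813) = 0.03, so 1 + 0.06813·K_p = 33.33.
K_p = (33.33 − 1)/0.06813 = 475.

K_p = 475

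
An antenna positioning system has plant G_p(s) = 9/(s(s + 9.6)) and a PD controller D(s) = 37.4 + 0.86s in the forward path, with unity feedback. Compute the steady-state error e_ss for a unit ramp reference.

The loop has one pole at the origin (type 1). Velocity error constant K_v = lim_{s→0} s·D(s)G_p(s) = 37.4·9/9.6 = 35.06.
Steady-state error to a unit ramp: e_ss = 1/K_v = 0.0285.

0.0285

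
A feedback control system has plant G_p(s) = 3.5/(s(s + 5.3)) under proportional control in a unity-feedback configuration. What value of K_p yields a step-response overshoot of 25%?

From %OS = 100·exp(−πζ/√(1−ζ²)) = 25%, ζ = −ln(0.25)/√(π²+ln²(0.25)) = 0.4037.
Characteristic equation s² + 5.3s + 3.5K_p = 0 gives ζ = 5.3/(2√(3.5K_p)).
Setting ζ = 0.4037: √(3.5K_p) = 5.3/(2·0.4037) = 6.564, so K_p = 43.09/3.5 = 12.3.

K_p = 12.3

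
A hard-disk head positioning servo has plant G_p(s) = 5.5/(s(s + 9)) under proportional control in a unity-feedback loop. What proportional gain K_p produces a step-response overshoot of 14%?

K_p = 13.1

From %OS = 100·exp(−πζ/√(1−ζ²)) = 14%, ζ = −ln(0.14)/√(π²+ln²(0.14)) = 0.5305.
Characteristic equation s² + 9s + 5.5K_p = 0 gives ζ = 9/(2√(5.5K_p)).
Setting ζ = 0.5305: √(5.5K_p) = 9/(2·0.5305) = 8.482, so K_p = 71.95/5.5 = 13.1.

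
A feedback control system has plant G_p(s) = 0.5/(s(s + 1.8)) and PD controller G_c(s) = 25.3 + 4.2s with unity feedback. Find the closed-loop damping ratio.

Forward path: (25.3 + 4.2s)·0.5/(s(s+1.8)). The closed-loop characteristic equation is s² + (1.8 + 0.5·4.2)s + 0.5·25.3 = 0.
That is s² + 3.9s + 12.65 = 0, so ω_n = 3.557 rad/s and ζ = 3.9/(2·3.557) = 0.5483.

ζ = 0.548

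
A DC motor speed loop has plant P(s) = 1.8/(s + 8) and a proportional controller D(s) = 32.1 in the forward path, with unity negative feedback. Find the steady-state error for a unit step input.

The loop is type 0. Static position error constant K_pos = D(0)·P(0) = 32.1·0.225 = 7.223.
Steady-state error to a unit step: e_ss = 1/(1+K_pos) = 1/8.223 = 0.122.

0.122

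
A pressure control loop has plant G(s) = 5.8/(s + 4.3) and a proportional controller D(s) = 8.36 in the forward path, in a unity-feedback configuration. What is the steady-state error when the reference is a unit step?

0.0815

The loop is type 0. Static position error constant K_pos = D(0)·G(0) = 8.36·1.349 = 11.28.
Steady-state error to a unit step: e_ss = 1/(1+K_pos) = 1/12.28 = 0.0815.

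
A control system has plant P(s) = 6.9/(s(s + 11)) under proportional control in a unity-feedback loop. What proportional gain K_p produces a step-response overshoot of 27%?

K_p = 29.6

From %OS = 100·exp(−πζ/√(1−ζ²)) = 27%, ζ = −ln(0.27)/√(π²+ln²(0.27)) = 0.3847.
Characteristic equation s² + 11s + 6.9K_p = 0 gives ζ = 11/(2√(6.9K_p)).
Setting ζ = 0.3847: √(6.9K_p) = 11/(2·0.3847) = 14.3, so K_p = 204.4/6.9 = 29.6.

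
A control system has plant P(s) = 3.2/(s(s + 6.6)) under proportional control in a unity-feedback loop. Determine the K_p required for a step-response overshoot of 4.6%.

From %OS = 100·exp(−πζ/√(1−ζ²)) = 4.6%, ζ = −ln(0.046)/√(π²+ln²(0.046)) = 0.7.
Characteristic equation s² + 6.6s + 3.2K_p = 0 gives ζ = 6.6/(2√(3.2K_p)).
Setting ζ = 0.7: √(3.2K_p) = 6.6/(2·0.7) = 4.714, so K_p = 22.23/3.2 = 6.95.

K_p = 6.95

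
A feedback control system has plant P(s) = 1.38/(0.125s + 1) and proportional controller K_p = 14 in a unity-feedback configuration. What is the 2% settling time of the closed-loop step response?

Closed loop: T(s) = K_p·P/(1+K_p·P) = 19.32/(0.125s + 1 + 19.32), with pole at s = −(1 + 19.32)/0.125 = −162.6.
τ = 1/162.6 = 0.006152 s, so 2% settling time ≈ 4τ = 0.0246 s.

T_s ≈ 0.0246 s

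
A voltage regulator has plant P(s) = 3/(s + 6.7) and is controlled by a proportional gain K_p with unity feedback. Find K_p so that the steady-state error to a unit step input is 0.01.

Steady-state error for a unit step on this type-0 loop is 1/(1 + K_p·P(0)).
P(0) = 0.4478. Require 1/(1 + K_p·0.4478) = 0.01, so 1 + 0.4478·K_p = 100.
K_p = (100 − 1)/0.4478 = 221.

K_p = 221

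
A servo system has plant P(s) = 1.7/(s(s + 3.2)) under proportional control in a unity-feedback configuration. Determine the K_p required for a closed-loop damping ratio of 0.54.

Closed-loop characteristic equation: s² + 3.2s + K_p·1.7 = 0.
So ω_n = √(1.7K_p) and 2ζω_n = 3.2, giving ζ = 3.2/(2√(1.7K_p)).
Setting ζ = 0.54: √(1.7K_p) = 3.2/(2·0.54) = 2.963, so K_p = 8.779/1.7 = 5.16.

K_p = 5.16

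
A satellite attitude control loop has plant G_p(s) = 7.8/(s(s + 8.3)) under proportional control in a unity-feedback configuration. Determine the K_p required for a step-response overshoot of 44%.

From %OS = 100·exp(−πζ/√(1−ζ²)) = 44%, ζ = −ln(0.44)/√(π²+ln²(0.44)) = 0.2528.
Characteristic equation s² + 8.3s + 7.8K_p = 0 gives ζ = 8.3/(2√(7.8K_p)).
Setting ζ = 0.2528: √(7.8K_p) = 8.3/(2·0.2528) = 16.41, so K_p = 269.4/7.8 = 34.5.

K_p = 34.5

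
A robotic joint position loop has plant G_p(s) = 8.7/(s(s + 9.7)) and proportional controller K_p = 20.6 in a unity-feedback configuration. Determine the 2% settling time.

T_s ≈ 0.825 s

From 1 + K_pG_p(s) = 0: s² + 9.7s + 179.2 = 0 ⇒ ω_n = 13.39, ζ = 0.3623.
2% settling time T_s ≈ 4/(ζω_n) = 4/4.85 = 0.825 s.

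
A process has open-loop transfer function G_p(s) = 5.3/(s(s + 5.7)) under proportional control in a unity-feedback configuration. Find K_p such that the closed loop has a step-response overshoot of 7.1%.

From %OS = 100·exp(−πζ/√(1−ζ²)) = 7.1%, ζ = −ln(0.071)/√(π²+ln²(0.071)) = 0.6441.
Characteristic equation s² + 5.7s + 5.3K_p = 0 gives ζ = 5.7/(2√(5.3K_p)).
Setting ζ = 0.6441: √(5.3K_p) = 5.7/(2·0.6441) = 4.425, so K_p = 19.58/5.3 = 3.69.

K_p = 3.69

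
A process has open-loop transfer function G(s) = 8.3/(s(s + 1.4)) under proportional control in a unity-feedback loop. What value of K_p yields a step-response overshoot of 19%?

From %OS = 100·exp(−πζ/√(1−ζ²)) = 19%, ζ = −ln(0.19)/√(π²+ln²(0.19)) = 0.4673.
Characteristic equation s² + 1.4s + 8.3K_p = 0 gives ζ = 1.4/(2√(8.3K_p)).
Setting ζ = 0.4673: √(8.3K_p) = 1.4/(2·0.4673) = 1.498, so K_p = 2.243/8.3 = 0.27.

K_p = 0.27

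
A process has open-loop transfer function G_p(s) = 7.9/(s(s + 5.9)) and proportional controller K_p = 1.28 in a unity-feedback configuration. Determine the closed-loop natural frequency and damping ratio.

With unity feedback the closed-loop characteristic equation is s² + 5.9s + 1.28·7.9 = s² + 5.9s + 10.11 = 0.
So ω_n² = 10.11 ⇒ ω_n = 3.18 rad/s, and ζ = 5.9/(2ω_n) = 0.928.

ω_n = 3.18 rad/s, ζ = 0.928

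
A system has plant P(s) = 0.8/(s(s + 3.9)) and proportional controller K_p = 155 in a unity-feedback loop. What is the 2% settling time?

T_s ≈ 2.05 s

The closed-loop denominator s² + 3.9s + 124 gives ω_n = √124 = 11.14 and ζ = 3.9/(2ω_n) = 0.1751.
2% settling time T_s ≈ 4/(ζω_n) = 4/1.95 = 2.05 s.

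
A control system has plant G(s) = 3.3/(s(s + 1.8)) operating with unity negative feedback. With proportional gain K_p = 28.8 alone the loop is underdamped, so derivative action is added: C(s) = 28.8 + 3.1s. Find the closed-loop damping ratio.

Forward path: (28.8 + 3.1s)·3.3/(s(s+1.8)). The closed-loop characteristic equation is s² + (1.8 + 3.3·3.1)s + 3.3·28.8 = 0.
That is s² + 12.03s + 95.04 = 0, so ω_n = 9.749 rad/s and ζ = 12.03/(2·9.749) = 0.617.

ζ = 0.617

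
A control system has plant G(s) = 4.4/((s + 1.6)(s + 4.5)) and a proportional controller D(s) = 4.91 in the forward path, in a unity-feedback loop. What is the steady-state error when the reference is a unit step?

0.25

The loop is type 0. Static position error constant K_pos = D(0)·G(0) = 4.91·0.6111 = 3.001.
Steady-state error to a unit step: e_ss = 1/(1+K_pos) = 1/4.001 = 0.25.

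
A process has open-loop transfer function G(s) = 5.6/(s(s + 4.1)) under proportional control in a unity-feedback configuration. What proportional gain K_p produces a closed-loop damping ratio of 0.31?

Closed-loop characteristic equation: s² + 4.1s + K_p·5.6 = 0.
So ω_n = √(5.6K_p) and 2ζω_n = 4.1, giving ζ = 4.1/(2√(5.6K_p)).
Setting ζ = 0.31: √(5.6K_p) = 4.1/(2·0.31) = 6.613, so K_p = 43.73/5.6 = 7.81.

K_p = 7.81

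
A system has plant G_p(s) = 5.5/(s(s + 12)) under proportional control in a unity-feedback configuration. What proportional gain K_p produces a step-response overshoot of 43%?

From %OS = 100·exp(−πζ/√(1−ζ²)) = 43%, ζ = −ln(0.43)/√(π²+ln²(0.43)) = 0.2594.
Characteristic equation s² + 12s + 5.5K_p = 0 gives ζ = 12/(2√(5.5K_p)).
Setting ζ = 0.2594: √(5.5K_p) = 12/(2·0.2594) = 23.13, so K_p = 534.8/5.5 = 97.2.

K_p = 97.2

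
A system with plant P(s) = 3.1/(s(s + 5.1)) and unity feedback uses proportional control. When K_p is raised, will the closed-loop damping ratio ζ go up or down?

ζ = 5.1/(2√(3.1K_p)); increasing K_p raises the denominator, so ζ falls.

decrease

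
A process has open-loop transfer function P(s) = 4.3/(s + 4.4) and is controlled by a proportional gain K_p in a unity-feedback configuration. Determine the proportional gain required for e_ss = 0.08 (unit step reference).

K_p = 11.8

The loop is type 0, so e_ss(step) = 1/(1 + K_pos) with K_pos = K_p·P(0).
P(0) = 0.9773. Require 1/(1 + K_p·0.9773) = 0.08, so 1 + 0.9773·K_p = 12.5.
K_p = (12.5 − 1)/0.9773 = 11.8.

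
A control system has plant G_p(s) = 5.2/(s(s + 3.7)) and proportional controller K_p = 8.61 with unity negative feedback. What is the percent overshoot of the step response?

From 1 + K_pG_p(s) = 0: s² + 3.7s + 44.77 = 0 ⇒ ω_n = 6.691, ζ = 0.2765.
%OS = 100·exp(−πζ/√(1−ζ²)) = 100·exp(−π·0.2765/√0.9236) = 40.5%.

40.5%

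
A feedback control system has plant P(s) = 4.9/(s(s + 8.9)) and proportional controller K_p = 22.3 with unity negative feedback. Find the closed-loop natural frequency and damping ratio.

1 + K_p·P(s) = 0 gives s² + 8.9s + 109.3 = 0.
Matching s² + 2ζω_n s + ω_n²: ω_n = √109.3 = 10.45 rad/s and 2ζω_n = 8.9, so ζ = 8.9/(2·10.45) = 0.426.

ω_n = 10.5 rad/s, ζ = 0.426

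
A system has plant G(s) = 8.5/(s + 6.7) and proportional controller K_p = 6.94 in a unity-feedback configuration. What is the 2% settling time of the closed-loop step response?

Closed-loop transfer function: T(s) = K_p·G(s)/(1 + K_p·G(s)) = 58.99/(s + 6.7 + 58.99) = 58.99/(s + 65.69).
Time constant τ = 1/65.69 = 0.01522 s, so the 2% settling time is about 4τ = 0.0609 s.

T_s ≈ 0.0609 s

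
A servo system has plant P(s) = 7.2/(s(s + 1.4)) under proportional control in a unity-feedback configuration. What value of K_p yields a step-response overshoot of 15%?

From %OS = 100·exp(−πζ/√(1−ζ²)) = 15%, ζ = −ln(0.15)/√(π²+ln²(0.15)) = 0.5169.
Characteristic equation s² + 1.4s + 7.2K_p = 0 gives ζ = 1.4/(2√(7.2K_p)).
Setting ζ = 0.5169: √(7.2K_p) = 1.4/(2·0.5169) = 1.354, so K_p = 1.834/7.2 = 0.255.

K_p = 0.255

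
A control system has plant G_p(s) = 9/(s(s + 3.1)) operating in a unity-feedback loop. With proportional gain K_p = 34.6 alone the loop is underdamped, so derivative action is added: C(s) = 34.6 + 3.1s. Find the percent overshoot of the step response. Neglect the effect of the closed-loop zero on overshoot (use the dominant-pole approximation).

Forward path: (34.6 + 3.1s)·9/(s(s+3.1)). The closed-loop characteristic equation is s² + (3.1 + 9·3.1)s + 9·34.6 = 0.
That is s² + 31s + 311.4 = 0, so ω_n = 17.65 rad/s and ζ = 31/(2·17.65) = 0.8784.
%OS = 100·exp(−πζ/√(1−ζ²)) = 0.311%.

0.311%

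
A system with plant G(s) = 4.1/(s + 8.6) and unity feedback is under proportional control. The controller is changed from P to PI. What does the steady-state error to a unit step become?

Adding integral action puts a pole at s = 0 in the forward path, raising the system type to 1; a type-1 loop has zero steady-state error to a step.

0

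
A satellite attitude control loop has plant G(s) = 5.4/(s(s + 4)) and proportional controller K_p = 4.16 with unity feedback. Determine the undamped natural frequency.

ω_n = 4.74 rad/s

1 + K_p·G(s) = 0 gives s² + 4s + 22.46 = 0.
Matching s² + 2ζω_n s + ω_n²: ω_n = √22.46 = 4.74 rad/s and 2ζω_n = 4, so ζ = 4/(2·4.74) = 0.422.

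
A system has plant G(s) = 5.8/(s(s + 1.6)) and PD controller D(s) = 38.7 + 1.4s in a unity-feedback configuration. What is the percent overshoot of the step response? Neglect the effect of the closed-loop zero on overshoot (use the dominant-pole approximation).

Forward path: (38.7 + 1.4s)·5.8/(s(s+1.6)). The closed-loop characteristic equation is s² + (1.6 + 5.8·1.4)s + 5.8·38.7 = 0.
That is s² + 9.72s + 224.5 = 0, so ω_n = 14.98 rad/s and ζ = 9.72/(2·14.98) = 0.3244.
%OS = 100·exp(−πζ/√(1−ζ²)) = 34%.

34%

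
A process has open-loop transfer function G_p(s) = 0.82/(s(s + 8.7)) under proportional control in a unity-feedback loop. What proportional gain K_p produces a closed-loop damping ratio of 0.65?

K_p = 54.6

Closed-loop characteristic equation: s² + 8.7s + K_p·0.82 = 0.
So ω_n = √(0.82K_p) and 2ζω_n = 8.7, giving ζ = 8.7/(2√(0.82K_p)).
Setting ζ = 0.65: √(0.82K_p) = 8.7/(2·0.65) = 6.692, so K_p = 44.79/0.82 = 54.6.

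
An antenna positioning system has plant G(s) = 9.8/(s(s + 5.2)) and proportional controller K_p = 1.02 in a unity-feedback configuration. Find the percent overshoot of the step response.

From 1 + K_pG(s) = 0: s² + 5.2s + 9.996 = 0 ⇒ ω_n = 3.162, ζ = 0.8224.
%OS = 100·exp(−πζ/√(1−ζ²)) = 100·exp(−π·0.8224/√0.3237) = 1.07%.

1.07%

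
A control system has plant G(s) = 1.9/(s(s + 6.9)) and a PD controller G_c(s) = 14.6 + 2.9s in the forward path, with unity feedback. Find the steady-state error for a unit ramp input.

0.249

The loop has one pole at the origin (type 1). Velocity error constant K_v = lim_{s→0} s·G_c(s)G(s) = 14.6·1.9/6.9 = 4.02.
Steady-state error to a unit ramp: e_ss = 1/K_v = 0.249.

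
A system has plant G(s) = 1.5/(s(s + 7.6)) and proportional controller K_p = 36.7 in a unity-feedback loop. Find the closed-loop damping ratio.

ζ = 0.512

1 + K_p·G(s) = 0 gives s² + 7.6s + 55.05 = 0.
So ω_n² = 55.05 ⇒ ω_n = 7.42 rad/s, and ζ = 7.6/(2ω_n) = 0.512.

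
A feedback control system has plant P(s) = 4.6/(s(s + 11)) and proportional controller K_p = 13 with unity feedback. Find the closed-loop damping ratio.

1 + K_p·P(s) = 0 gives s² + 11s + 59.8 = 0.
Matching s² + 2ζω_n s + ω_n²: ω_n = √59.8 = 7.733 rad/s and 2ζω_n = 11, so ζ = 11/(2·7.733) = 0.711.

ζ = 0.711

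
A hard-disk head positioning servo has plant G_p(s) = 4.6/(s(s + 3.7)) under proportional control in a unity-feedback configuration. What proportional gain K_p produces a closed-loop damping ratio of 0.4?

K_p = 4.65

Closed-loop characteristic equation: s² + 3.7s + K_p·4.6 = 0.
So ω_n = √(4.6K_p) and 2ζω_n = 3.7, giving ζ = 3.7/(2√(4.6K_p)).
Setting ζ = 0.4: √(4.6K_p) = 3.7/(2·0.4) = 4.625, so K_p = 21.39/4.6 = 4.65.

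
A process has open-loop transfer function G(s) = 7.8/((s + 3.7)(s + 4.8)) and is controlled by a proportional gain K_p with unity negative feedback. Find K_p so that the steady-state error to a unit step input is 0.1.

K_p = 20.5

For a type-0 loop with proportional control, e_ss = 1/(1 + K_p·G(0)).
G(0) = 0.4392. Require 1/(1 + K_p·0.4392) = 0.1, so 1 + 0.4392·K_p = 10.
K_p = (10 − 1)/0.4392 = 20.5.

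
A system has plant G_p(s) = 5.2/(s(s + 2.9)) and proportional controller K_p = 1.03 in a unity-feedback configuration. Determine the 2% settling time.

T_s ≈ 2.76 s

The closed-loop denominator s² + 2.9s + 5.356 gives ω_n = √5.356 = 2.314 and ζ = 2.9/(2ω_n) = 0.6265.
2% settling time T_s ≈ 4/(ζω_n) = 4/1.45 = 2.76 s.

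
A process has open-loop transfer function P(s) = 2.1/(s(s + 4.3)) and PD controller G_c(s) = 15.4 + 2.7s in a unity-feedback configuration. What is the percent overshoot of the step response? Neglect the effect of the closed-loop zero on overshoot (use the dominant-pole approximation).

0.327%

Forward path: (15.4 + 2.7s)·2.1/(s(s+4.3)). The closed-loop characteristic equation is s² + (4.3 + 2.1·2.7)s + 2.1·15.4 = 0.
That is s² + 9.97s + 32.34 = 0, so ω_n = 5.687 rad/s and ζ = 9.97/(2·5.687) = 0.8766.
%OS = 100·exp(−πζ/√(1−ζ²)) = 0.327%.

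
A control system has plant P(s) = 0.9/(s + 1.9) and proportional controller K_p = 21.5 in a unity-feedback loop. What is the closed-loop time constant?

Closed-loop transfer function: T(s) = K_p·P(s)/(1 + K_p·P(s)) = 19.35/(s + 1.9 + 19.35) = 19.35/(s + 21.25).
Time constant τ = 1/21.25 = 0.0471 s.

τ = 0.0471 s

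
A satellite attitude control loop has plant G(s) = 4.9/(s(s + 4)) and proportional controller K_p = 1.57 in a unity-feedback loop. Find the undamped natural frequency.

ω_n = 2.77 rad/s

1 + K_p·G(s) = 0 gives s² + 4s + 7.693 = 0.
So ω_n² = 7.693 ⇒ ω_n = 2.774 rad/s, and ζ = 4/(2ω_n) = 0.721.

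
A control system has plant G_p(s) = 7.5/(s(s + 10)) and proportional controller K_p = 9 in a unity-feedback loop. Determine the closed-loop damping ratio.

With unity feedback the closed-loop characteristic equation is s² + 10s + 9·7.5 = s² + 10s + 67.5 = 0.
Matching s² + 2ζω_n s + ω_n²: ω_n = √67.5 = 8.216 rad/s and 2ζω_n = 10, so ζ = 10/(2·8.216) = 0.609.

ζ = 0.609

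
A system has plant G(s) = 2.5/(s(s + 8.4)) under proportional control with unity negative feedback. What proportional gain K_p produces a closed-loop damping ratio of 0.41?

K_p = 42

Closed-loop characteristic equation: s² + 8.4s + K_p·2.5 = 0.
So ω_n = √(2.5K_p) and 2ζω_n = 8.4, giving ζ = 8.4/(2√(2.5K_p)).
Setting ζ = 0.41: √(2.5K_p) = 8.4/(2·0.41) = 10.24, so K_p = 104.9/2.5 = 42.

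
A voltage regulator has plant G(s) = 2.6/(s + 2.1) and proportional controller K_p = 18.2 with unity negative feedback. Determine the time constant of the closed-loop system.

τ = 0.0202 s

Closed-loop transfer function: T(s) = K_p·G(s)/(1 + K_p·G(s)) = 47.32/(s + 2.1 + 47.32) = 47.32/(s + 49.42).
Time constant τ = 1/49.42 = 0.0202 s.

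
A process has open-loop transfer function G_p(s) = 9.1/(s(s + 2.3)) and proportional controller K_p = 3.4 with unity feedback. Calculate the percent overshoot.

The closed-loop denominator s² + 2.3s + 30.94 gives ω_n = √30.94 = 5.562 and ζ = 2.3/(2ω_n) = 0.2067.
%OS = 100·exp(−πζ/√(1−ζ²)) = 100·exp(−π·0.2067/√0.9573) = 51.5%.

51.5%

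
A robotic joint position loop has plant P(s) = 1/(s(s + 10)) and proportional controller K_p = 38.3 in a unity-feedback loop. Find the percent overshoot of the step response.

1.35%

From 1 + K_pP(s) = 0: s² + 10s + 38.3 = 0 ⇒ ω_n = 6.189, ζ = 0.8079.
%OS = 100·exp(−πζ/√(1−ζ²)) = 100·exp(−π·0.8079/√0.3473) = 1.35%.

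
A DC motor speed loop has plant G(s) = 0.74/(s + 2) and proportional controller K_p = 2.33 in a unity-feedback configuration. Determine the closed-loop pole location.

Closed-loop transfer function: T(s) = K_p·G(s)/(1 + K_p·G(s)) = 1.724/(s + 2 + 1.724) = 1.724/(s + 3.724).
The closed-loop pole is at s = −3.724.

s = -3.724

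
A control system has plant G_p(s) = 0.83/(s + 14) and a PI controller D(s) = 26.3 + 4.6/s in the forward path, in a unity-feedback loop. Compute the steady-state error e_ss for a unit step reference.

The open loop D(s)G_p(s) has a pole at the origin (type 1), so the static position error constant is infinite and e_ss = 1/(1+∞) = 0.

0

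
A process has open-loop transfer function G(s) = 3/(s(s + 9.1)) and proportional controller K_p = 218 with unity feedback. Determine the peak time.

The closed-loop denominator s² + 9.1s + 654 gives ω_n = √654 = 25.57 and ζ = 9.1/(2ω_n) = 0.1779.
Damped frequency ω_d = ω_n√(1−ζ²) = 25.17 rad/s, so peak time T_p = π/ω_d = 0.125 s.

T_p = 0.125 s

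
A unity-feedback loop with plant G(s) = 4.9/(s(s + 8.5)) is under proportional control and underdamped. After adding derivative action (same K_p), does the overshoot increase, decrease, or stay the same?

With PD the characteristic equation becomes s² + (a + K·K_d)s + K·K_p = 0; the damping term grows, ζ rises, overshoot falls.

decrease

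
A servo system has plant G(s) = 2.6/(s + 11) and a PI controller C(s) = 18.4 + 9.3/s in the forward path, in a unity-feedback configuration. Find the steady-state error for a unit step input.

0

The open loop C(s)G(s) has a pole at the origin (type 1), so the static position error constant is infinite and e_ss = 1/(1+∞) = 0.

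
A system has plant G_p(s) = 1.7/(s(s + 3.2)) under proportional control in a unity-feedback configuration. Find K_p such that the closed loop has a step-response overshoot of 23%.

From %OS = 100·exp(−πζ/√(1−ζ²)) = 23%, ζ = −ln(0.23)/√(π²+ln²(0.23)) = 0.4237.
Characteristic equation s² + 3.2s + 1.7K_p = 0 gives ζ = 3.2/(2√(1.7K_p)).
Setting ζ = 0.4237: √(1.7K_p) = 3.2/(2·0.4237) = 3.776, so K_p = 14.26/1.7 = 8.39.

K_p = 8.39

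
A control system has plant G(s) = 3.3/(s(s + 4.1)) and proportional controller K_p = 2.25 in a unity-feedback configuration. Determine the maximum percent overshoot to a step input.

From 1 + K_pG(s) = 0: s² + 4.1s + 7.425 = 0 ⇒ ω_n = 2.725, ζ = 0.7523.
%OS = 100·exp(−πζ/√(1−ζ²)) = 100·exp(−π·0.7523/√0.434) = 2.77%.

2.77%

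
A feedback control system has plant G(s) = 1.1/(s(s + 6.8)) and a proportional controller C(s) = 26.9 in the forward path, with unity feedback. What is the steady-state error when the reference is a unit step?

0

The open loop C(s)G(s) has a pole at the origin (type 1), so the static position error constant is infinite and e_ss = 1/(1+∞) = 0.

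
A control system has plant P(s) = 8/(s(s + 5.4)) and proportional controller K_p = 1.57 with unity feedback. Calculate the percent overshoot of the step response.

The closed-loop denominator s² + 5.4s + 12.56 gives ω_n = √12.56 = 3.544 and ζ = 5.4/(2ω_n) = 0.7618.
%OS = 100·exp(−πζ/√(1−ζ²)) = 100·exp(−π·0.7618/√0.4196) = 2.48%.

2.48%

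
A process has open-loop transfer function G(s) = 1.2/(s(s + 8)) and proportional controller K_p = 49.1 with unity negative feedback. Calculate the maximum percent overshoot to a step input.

14.7%

The closed-loop denominator s² + 8s + 58.92 gives ω_n = √58.92 = 7.676 and ζ = 8/(2ω_n) = 0.5211.
%OS = 100·exp(−πζ/√(1−ζ²)) = 100·exp(−π·0.5211/√0.7284) = 14.7%.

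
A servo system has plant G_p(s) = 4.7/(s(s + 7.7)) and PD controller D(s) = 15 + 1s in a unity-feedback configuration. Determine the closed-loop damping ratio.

ζ = 0.738

Forward path: (15 + 1s)·4.7/(s(s+7.7)). The closed-loop characteristic equation is s² + (7.7 + 4.7·1)s + 4.7·15 = 0.
That is s² + 12.4s + 70.5 = 0, so ω_n = 8.396 rad/s and ζ = 12.4/(2·8.396) = 0.7384.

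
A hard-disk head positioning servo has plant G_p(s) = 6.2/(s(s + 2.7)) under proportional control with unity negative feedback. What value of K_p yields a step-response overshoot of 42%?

From %OS = 100·exp(−πζ/√(1−ζ²)) = 42%, ζ = −ln(0.42)/√(π²+ln²(0.42)) = 0.2662.
Characteristic equation s² + 2.7s + 6.2K_p = 0 gives ζ = 2.7/(2√(6.2K_p)).
Setting ζ = 0.2662: √(6.2K_p) = 2.7/(2·0.2662) = 5.072, so K_p = 25.72/6.2 = 4.15.

K_p = 4.15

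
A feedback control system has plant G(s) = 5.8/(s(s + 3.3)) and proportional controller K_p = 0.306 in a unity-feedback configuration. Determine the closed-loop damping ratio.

With unity feedback the closed-loop characteristic equation is s² + 3.3s + 0.306·5.8 = s² + 3.3s + 1.775 = 0.
Matching s² + 2ζω_n s + ω_n²: ω_n = √1.775 = 1.332 rad/s and 2ζω_n = 3.3, so ζ = 3.3/(2·1.332) = 1.24.

ζ = 1.24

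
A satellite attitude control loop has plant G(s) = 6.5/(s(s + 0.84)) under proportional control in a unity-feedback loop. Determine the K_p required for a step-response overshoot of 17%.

From %OS = 100·exp(−πζ/√(1−ζ²)) = 17%, ζ = −ln(0.17)/√(π²+ln²(0.17)) = 0.4913.
Characteristic equation s² + 0.84s + 6.5K_p = 0 gives ζ = 0.84/(2√(6.5K_p)).
Setting ζ = 0.4913: √(6.5K_p) = 0.84/(2·0.4913) = 0.8549, so K_p = 0.7309/6.5 = 0.112.

K_p = 0.112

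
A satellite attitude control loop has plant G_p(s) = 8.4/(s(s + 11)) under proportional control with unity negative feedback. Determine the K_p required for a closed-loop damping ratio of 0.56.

K_p = 11.5

Closed-loop characteristic equation: s² + 11s + K_p·8.4 = 0.
So ω_n = √(8.4K_p) and 2ζω_n = 11, giving ζ = 11/(2√(8.4K_p)).
Setting ζ = 0.56: √(8.4K_p) = 11/(2·0.56) = 9.821, so K_p = 96.46/8.4 = 11.5.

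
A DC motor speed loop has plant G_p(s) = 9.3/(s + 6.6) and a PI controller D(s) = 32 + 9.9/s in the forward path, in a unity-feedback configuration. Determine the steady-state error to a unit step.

The open loop D(s)G_p(s) has a pole at the origin (type 1), so the static position error constant is infinite and e_ss = 1/(1+∞) = 0.

0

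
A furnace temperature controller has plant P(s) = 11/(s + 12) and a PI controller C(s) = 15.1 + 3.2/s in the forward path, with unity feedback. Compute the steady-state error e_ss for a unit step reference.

The open loop C(s)P(s) has a pole at the origin (type 1), so the static position error constant is infinite and e_ss = 1/(1+∞) = 0.

0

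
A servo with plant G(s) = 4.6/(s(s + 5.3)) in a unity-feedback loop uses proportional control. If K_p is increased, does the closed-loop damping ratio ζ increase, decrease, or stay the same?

ζ = 5.3/(2√(4.6K_p)); increasing K_p raises the denominator, so ζ falls.

decrease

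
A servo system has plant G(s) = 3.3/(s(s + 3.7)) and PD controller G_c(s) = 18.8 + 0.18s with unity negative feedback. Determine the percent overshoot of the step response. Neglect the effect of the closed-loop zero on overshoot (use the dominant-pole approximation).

Forward path: (18.8 + 0.18s)·3.3/(s(s+3.7)). The closed-loop characteristic equation is s² + (3.7 + 3.3·0.18)s + 3.3·18.8 = 0.
That is s² + 4.294s + 62.04 = 0, so ω_n = 7.877 rad/s and ζ = 4.294/(2·7.877) = 0.2726.
%OS = 100·exp(−πζ/√(1−ζ²)) = 41.1%.

41.1%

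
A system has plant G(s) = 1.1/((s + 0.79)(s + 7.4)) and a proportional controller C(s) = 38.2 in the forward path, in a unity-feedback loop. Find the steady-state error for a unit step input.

The loop is type 0. Static position error constant K_pos = C(0)·G(0) = 38.2·0.1882 = 7.188.
Steady-state error to a unit step: e_ss = 1/(1+K_pos) = 1/8.188 = 0.122.

0.122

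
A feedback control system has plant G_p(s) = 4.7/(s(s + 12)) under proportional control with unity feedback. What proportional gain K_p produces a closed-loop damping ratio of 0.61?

K_p = 20.6

Closed-loop characteristic equation: s² + 12s + K_p·4.7 = 0.
So ω_n = √(4.7K_p) and 2ζω_n = 12, giving ζ = 12/(2√(4.7K_p)).
Setting ζ = 0.61: √(4.7K_p) = 12/(2·0.61) = 9.836, so K_p = 96.75/4.7 = 20.6.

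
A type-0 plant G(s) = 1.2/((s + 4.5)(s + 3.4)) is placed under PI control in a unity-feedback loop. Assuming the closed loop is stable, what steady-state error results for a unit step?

The PI controller's integrator makes the forward path type 1, so e_ss to a step is zero.

0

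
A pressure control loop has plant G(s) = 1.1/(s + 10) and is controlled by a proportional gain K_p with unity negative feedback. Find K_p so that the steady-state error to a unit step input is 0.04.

K_p = 218

The loop is type 0, so e_ss(step) = 1/(1 + K_pos) with K_pos = K_p·G(0).
G(0) = 0.11. Require 1/(1 + K_p·0.11) = 0.04, so 1 + 0.11·K_p = 25.
K_p = (25 − 1)/0.11 = 218.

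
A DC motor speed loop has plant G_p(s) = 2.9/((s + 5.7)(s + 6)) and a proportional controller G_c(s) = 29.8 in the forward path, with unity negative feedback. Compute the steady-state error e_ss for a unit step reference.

0.284

The loop is type 0. Static position error constant K_pos = G_c(0)·G_p(0) = 29.8·0.0848 = 2.527.
Steady-state error to a unit step: e_ss = 1/(1+K_pos) = 1/3.527 = 0.284.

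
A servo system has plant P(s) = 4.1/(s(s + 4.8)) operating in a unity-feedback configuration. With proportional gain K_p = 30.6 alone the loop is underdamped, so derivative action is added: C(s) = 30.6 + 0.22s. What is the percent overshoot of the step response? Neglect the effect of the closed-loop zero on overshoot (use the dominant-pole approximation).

43.7%

Forward path: (30.6 + 0.22s)·4.1/(s(s+4.8)). The closed-loop characteristic equation is s² + (4.8 + 4.1·0.22)s + 4.1·30.6 = 0.
That is s² + 5.702s + 125.5 = 0, so ω_n = 11.2 rad/s and ζ = 5.702/(2·11.2) = 0.2545.
%OS = 100·exp(−πζ/√(1−ζ²)) = 43.7%.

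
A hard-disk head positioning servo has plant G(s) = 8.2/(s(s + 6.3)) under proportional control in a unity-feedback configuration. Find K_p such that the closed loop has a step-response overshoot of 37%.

K_p = 13.3

From %OS = 100·exp(−πζ/√(1−ζ²)) = 37%, ζ = −ln(0.37)/√(π²+ln²(0.37)) = 0.3017.
Characteristic equation s² + 6.3s + 8.2K_p = 0 gives ζ = 6.3/(2√(8.2K_p)).
Setting ζ = 0.3017: √(8.2K_p) = 6.3/(2·0.3017) = 10.44, so K_p = 109/8.2 = 13.3.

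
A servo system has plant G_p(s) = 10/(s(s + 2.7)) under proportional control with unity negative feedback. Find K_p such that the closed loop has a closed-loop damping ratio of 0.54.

Closed-loop characteristic equation: s² + 2.7s + K_p·10 = 0.
So ω_n = √(10K_p) and 2ζω_n = 2.7, giving ζ = 2.7/(2√(10K_p)).
Setting ζ = 0.54: √(10K_p) = 2.7/(2·0.54) = 2.5, so K_p = 6.25/10 = 0.625.

K_p = 0.625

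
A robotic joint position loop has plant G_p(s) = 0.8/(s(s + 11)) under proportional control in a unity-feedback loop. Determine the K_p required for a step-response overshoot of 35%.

K_p = 376

From %OS = 100·exp(−πζ/√(1−ζ²)) = 35%, ζ = −ln(0.35)/√(π²+ln²(0.35)) = 0.3169.
Characteristic equation s² + 11s + 0.8K_p = 0 gives ζ = 11/(2√(0.8K_p)).
Setting ζ = 0.3169: √(0.8K_p) = 11/(2·0.3169) = 17.35, so K_p = 301.1/0.8 = 376.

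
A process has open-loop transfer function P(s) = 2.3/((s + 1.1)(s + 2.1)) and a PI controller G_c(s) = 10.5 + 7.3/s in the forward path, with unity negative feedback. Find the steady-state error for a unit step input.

The open loop G_c(s)P(s) has a pole at the origin (type 1), so the static position error constant is infinite and e_ss = 1/(1+∞) = 0.

0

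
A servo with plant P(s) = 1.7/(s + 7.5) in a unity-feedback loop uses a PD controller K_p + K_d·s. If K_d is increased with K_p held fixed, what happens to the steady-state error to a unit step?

unchanged

K_d affects only the transient (the s-coefficient); the DC loop gain, and hence e_ss, depends only on K_p.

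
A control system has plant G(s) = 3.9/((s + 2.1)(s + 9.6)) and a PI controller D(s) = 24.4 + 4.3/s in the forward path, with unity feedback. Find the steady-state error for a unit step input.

The open loop D(s)G(s) has a pole at the origin (type 1), so the static position error constant is infinite and e_ss = 1/(1+∞) = 0.

0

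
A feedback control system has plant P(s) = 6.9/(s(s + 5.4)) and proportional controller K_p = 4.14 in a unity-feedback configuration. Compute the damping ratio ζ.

1 + K_p·P(s) = 0 gives s² + 5.4s + 28.57 = 0.
Matching s² + 2ζω_n s + ω_n²: ω_n = √28.57 = 5.345 rad/s and 2ζω_n = 5.4, so ζ = 5.4/(2·5.345) = 0.505.

ζ = 0.505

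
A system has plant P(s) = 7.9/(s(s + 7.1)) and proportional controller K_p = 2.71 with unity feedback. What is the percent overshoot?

From 1 + K_pP(s) = 0: s² + 7.1s + 21.41 = 0 ⇒ ω_n = 4.627, ζ = 0.7672.
%OS = 100·exp(−πζ/√(1−ζ²)) = 100·exp(−π·0.7672/√0.4113) = 2.33%.

2.33%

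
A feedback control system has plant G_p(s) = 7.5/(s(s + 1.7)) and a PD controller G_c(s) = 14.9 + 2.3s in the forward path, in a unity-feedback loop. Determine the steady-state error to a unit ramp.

0.0152

The loop has one pole at the origin (type 1). Velocity error constant K_v = lim_{s→0} s·G_c(s)G_p(s) = 14.9·7.5/1.7 = 65.74.
Steady-state error to a unit ramp: e_ss = 1/K_v = 0.0152.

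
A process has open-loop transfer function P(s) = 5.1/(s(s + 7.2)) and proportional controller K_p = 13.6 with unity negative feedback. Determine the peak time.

Closed-loop characteristic equation: s² + 7.2s + 69.36 = 0, so ω_n = 8.328 rad/s and ζ = 7.2/(2·8.328) = 0.4323.
Damped frequency ω_d = ω_n√(1−ζ²) = 7.51 rad/s, so peak time T_p = π/ω_d = 0.418 s.

T_p = 0.418 s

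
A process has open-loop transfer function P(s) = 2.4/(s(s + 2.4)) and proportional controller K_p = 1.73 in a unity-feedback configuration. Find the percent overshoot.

The closed-loop denominator s² + 2.4s + 4.152 gives ω_n = √4.152 = 2.038 and ζ = 2.4/(2ω_n) = 0.5889.
%OS = 100·exp(−πζ/√(1−ζ²)) = 100·exp(−π·0.5889/√0.6532) = 10.1%.

10.1%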